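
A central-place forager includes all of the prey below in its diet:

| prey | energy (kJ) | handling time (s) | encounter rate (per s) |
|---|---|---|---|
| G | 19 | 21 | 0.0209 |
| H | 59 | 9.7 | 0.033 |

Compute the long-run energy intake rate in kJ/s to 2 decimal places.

1.33 kJ/s

R = (0.0209×19 + 0.033×59) / (1 + 0.0209×21 + 0.033×9.7) = 2.344/1.759 = 1.333 kJ/s.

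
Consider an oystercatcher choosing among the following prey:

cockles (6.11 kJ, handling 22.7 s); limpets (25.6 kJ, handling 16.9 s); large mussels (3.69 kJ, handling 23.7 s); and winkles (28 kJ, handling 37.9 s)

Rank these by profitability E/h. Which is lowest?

Profitability E/h (kJ/s): cockles = 6.11/22.7 = 0.269, limpets = 25.6/16.9 = 1.51, large mussels = 3.69/23.7 = 0.156, winkles = 28/37.9 = 0.739.
Ranked: limpets > winkles > cockles > large mussels.

large mussels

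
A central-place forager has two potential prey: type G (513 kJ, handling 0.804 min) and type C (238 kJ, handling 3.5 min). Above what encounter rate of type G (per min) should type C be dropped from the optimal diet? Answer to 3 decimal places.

Drop type C once their profitability E₂/h₂ falls below the rate achievable on type G alone: E₂/h₂ = λE₁/(1 + λh₁).
Solve for λ: λE₁h₂ = E₂(1 + λh₁) → λ(E₁h₂ − E₂h₁) = E₂ → λ = E₂/(E₁h₂ − E₂h₁).
λ = 238/(513×3.5 − 238×0.804) = 238/1604 = 0.1484 per min.

0.148 per min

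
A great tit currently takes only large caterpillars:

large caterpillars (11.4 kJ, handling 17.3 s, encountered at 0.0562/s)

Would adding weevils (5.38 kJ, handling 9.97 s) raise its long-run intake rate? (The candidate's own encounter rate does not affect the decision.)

On large caterpillars alone, R = ΣλE/(1+Σλh) = 0.6407/1.972 = 0.3248 kJ/s.
weevils: E/h = 5.38/9.97 = 0.5396 kJ/s.
0.5396 > 0.3248, so adding weevils raises the average — include it.

Yes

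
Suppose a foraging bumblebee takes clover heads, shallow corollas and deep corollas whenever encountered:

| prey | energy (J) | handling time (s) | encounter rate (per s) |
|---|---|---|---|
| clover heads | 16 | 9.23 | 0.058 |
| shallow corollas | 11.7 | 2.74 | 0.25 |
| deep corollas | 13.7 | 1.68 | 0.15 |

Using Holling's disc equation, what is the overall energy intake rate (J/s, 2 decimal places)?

2.39 J/s

R = Σλ_iE_i / (1 + Σλ_ih_i)
Numerator: 0.058×16 + 0.25×11.7 + 0.15×13.7 = 5.908
Denominator: 1 + 0.058×9.23 + 0.25×2.74 + 0.15×1.68 = 2.472
R = 5.908/2.472 = 2.39 J/s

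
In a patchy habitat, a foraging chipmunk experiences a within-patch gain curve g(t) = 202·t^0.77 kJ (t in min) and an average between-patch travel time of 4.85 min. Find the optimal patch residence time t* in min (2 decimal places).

Optimal t* satisfies g'(t*) = g(t*)/(T + t*).
g'(t) = 0.77·202·t^-0.23. Setting 0.77·202·t^-0.23 = 202·t^0.77/(4.85+t) gives 0.77(4.85+t) = t, so 0.23·t = 0.77×4.85.
t* = 0.77×4.85/0.23 = 16.24 min.

16.24 min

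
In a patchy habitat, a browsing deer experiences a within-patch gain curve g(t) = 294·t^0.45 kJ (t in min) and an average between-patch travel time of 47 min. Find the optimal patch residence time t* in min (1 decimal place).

By the marginal value theorem, leave when the instantaneous gain rate g'(t) equals the habitat-wide average g(t)/(T + t).
g'(t) = 0.45·294·t^-0.55. Setting 0.45·294·t^-0.55 = 294·t^0.45/(47+t) gives 0.45(47+t) = t, so 0.55·t = 0.45×47.
t* = 0.45×47/0.55 = 38.45 min.

38.5 min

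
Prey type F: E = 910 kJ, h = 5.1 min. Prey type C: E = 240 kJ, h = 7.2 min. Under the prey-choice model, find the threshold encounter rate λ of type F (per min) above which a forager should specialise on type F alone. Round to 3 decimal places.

0.045 per min

The zero-one rule: include type C iff E₂/h₂ > λE₁/(1+λh₁). Equality gives the switch point.
λE₁h₂ = E₂ + λE₂h₁ ⇒ λ = E₂/(E₁h₂ − E₂h₁) = 240/(6552 − 1224) = 0.04505 per min.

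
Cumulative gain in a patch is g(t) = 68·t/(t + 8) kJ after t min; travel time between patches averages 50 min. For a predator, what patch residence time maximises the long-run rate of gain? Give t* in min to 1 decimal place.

Maximise g(t)/(T+t): set derivative to zero → g'(t)(T+t) = g(t).
g'(t) = 68·8/(t + 8)². Setting 68·8/(t+8)² = 68t/[(t+8)(50+t)] gives 8(50+t) = t(t+8), so t² = 8×50 = 400.
t* = √400 = 20 min.

20.0 min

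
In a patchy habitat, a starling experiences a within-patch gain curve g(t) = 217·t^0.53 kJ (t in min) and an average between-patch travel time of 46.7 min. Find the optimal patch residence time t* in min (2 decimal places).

52.66 min

Optimal t* satisfies g'(t*) = g(t*)/(T + t*).
g'(t) = 0.53·217·t^-0.47. Setting 0.53·217·t^-0.47 = 217·t^0.53/(46.7+t) gives 0.53(46.7+t) = t, so 0.47·t = 0.53×46.7.
t* = 0.53×46.7/0.47 = 52.66 min.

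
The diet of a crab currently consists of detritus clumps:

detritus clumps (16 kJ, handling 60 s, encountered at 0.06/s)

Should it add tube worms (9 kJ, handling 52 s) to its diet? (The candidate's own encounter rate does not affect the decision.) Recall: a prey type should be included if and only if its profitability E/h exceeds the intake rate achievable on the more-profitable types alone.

Current rate: (0.06×16)/(1 + 0.06×60) = 0.2087 kJ/s.
tube worms: E/h = 9/52 = 0.1731 kJ/s.
Since 0.1731 < R, time spent handling tube worms is better spent searching.

No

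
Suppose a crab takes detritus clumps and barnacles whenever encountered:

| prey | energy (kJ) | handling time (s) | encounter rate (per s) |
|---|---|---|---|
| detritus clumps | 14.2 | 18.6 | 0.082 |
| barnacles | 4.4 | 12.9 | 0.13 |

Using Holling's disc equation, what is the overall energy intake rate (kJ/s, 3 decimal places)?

0.413 kJ/s

R = (0.082×14.2 + 0.13×4.4) / (1 + 0.082×18.6 + 0.13×12.9) = 1.736/4.202 = 0.4132 kJ/s.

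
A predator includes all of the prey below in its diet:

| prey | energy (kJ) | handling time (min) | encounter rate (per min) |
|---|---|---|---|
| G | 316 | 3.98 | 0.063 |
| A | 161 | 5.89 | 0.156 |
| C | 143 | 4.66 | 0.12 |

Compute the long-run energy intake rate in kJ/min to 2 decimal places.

22.79 kJ/min

R = (0.063×316 + 0.156×161 + 0.12×143) / (1 + 0.063×3.98 + 0.156×5.89 + 0.12×4.66) = 62.18/2.729 = 22.79 kJ/min.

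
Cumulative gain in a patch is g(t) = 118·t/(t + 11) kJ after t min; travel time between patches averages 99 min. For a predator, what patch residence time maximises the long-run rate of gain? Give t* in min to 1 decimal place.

33.0 min

By the marginal value theorem, leave when the instantaneous gain rate g'(t) equals the habitat-wide average g(t)/(T + t).
g'(t) = 118·11/(t + 11)². Setting 118·11/(t+11)² = 118t/[(t+11)(99+t)] gives 11(99+t) = t(t+11), so t² = 11×99 = 1089.
t* = √1089 = 33 min.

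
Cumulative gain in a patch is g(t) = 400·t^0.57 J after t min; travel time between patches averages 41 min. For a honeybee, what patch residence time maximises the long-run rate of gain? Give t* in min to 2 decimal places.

Optimal t* satisfies g'(t*) = g(t*)/(T + t*).
g'(t) = 0.57·400·t^-0.43. Setting 0.57·400·t^-0.43 = 400·t^0.57/(41+t) gives 0.57(41+t) = t, so 0.43·t = 0.57×41.
t* = 0.57×41/0.43 = 54.35 min.

54.35 min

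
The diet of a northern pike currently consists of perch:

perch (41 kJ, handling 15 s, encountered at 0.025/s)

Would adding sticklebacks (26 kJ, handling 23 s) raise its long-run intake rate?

Yes

Intake rate on the current diet: R = (0.025×41) / (1 + 0.025×15) = 1.025/1.375 = 0.7455 kJ/s.
Profitability of sticklebacks: 26/23 = 1.13 kJ/s.
1.13 > 0.7455, so adding sticklebacks raises the average — include it.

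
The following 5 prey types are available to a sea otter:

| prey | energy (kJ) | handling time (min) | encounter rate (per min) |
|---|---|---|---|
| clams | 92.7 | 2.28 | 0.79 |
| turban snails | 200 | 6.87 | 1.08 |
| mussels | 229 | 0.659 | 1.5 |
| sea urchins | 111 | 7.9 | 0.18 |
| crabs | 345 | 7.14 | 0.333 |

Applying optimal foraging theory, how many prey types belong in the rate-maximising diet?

Profitabilities (E/h, kJ/min): mussels 347, crabs 48.3, clams 40.7, turban snails 29.1, sea urchins 14.1. Add prey in this order while the next type's profitability exceeds the intake rate on those already taken.
Rate on top 1: 172.7. crabs: 48.3 < 172.7 → exclude; stop.
Optimal diet: mussels — 1 of 5 types.

1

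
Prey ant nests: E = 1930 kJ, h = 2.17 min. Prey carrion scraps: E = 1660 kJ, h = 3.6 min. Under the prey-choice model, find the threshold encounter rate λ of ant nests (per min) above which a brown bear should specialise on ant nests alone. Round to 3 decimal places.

Drop carrion scraps once their profitability E₂/h₂ falls below the rate achievable on ant nests alone: E₂/h₂ = λE₁/(1 + λh₁).
Solve for λ: λE₁h₂ = E₂(1 + λh₁) → λ(E₁h₂ − E₂h₁) = E₂ → λ = E₂/(E₁h₂ − E₂h₁).
λ = 1660/(1930×3.6 − 1660×2.17) = 1660/3346 = 0.4961 per min.

0.496 per min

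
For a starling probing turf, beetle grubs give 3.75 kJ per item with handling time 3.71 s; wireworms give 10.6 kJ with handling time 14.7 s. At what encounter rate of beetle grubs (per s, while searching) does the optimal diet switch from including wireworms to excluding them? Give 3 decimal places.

0.671 per s

At the threshold, the rate on beetle grubs alone equals the profitability of wireworms: λ·3.75/(1 + λ·3.71) = 10.6/14.7 = 0.7211.
Rearranging, λ(3.75 − 0.7211×3.71) = 0.7211, so λ = 0.7211/1.075 = 0.6709 per s.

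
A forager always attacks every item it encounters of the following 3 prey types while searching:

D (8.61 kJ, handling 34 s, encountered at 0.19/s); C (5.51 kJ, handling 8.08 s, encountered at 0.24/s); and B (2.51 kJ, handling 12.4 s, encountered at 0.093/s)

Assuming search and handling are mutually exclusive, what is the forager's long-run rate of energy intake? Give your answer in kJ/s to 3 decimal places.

0.302 kJ/s

Energy encountered per unit search time: 0.19×8.61 + 0.24×5.51 + 0.093×2.51 = 3.192 kJ/s.
Handling time per unit search time: 0.19×34 + 0.24×8.08 + 0.093×12.4 = 9.552.
Rate = 3.192/(1 + 9.552) = 0.3025 kJ/s.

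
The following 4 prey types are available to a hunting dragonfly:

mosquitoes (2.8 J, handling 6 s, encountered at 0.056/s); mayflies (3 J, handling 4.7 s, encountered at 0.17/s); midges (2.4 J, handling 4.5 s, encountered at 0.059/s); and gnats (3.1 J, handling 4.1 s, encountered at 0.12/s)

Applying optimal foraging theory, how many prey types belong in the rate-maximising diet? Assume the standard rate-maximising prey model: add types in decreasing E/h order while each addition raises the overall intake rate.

Rank by E/h (J/s): gnats 0.756, mayflies 0.638, midges 0.533, mosquitoes 0.467. Include each in turn until the next type's E/h falls below the running intake rate.
Rate on top 1: 0.2493. mayflies: 0.638 > 0.2493 → include.
Rate on top 2: 0.385. midges: 0.533 > 0.385 → include.
Rate on top 3: 0.4004. mosquitoes: 0.467 > 0.4004 → include.
Optimal diet: gnats, mayflies, midges, mosquitoes — 4 of 4 types.

4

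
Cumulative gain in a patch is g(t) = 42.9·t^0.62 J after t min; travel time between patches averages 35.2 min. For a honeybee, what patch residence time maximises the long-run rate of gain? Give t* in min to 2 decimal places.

Optimal t* satisfies g'(t*) = g(t*)/(T + t*).
g'(t) = 0.62·42.9·t^-0.38. Setting 0.62·42.9·t^-0.38 = 42.9·t^0.62/(35.2+t) gives 0.62(35.2+t) = t, so 0.38·t = 0.62×35.2.
t* = 0.62×35.2/0.38 = 57.43 min.

57.43 min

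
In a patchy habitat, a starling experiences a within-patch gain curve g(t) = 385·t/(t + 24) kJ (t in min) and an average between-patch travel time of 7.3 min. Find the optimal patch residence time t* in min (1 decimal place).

Maximise g(t)/(T+t): set derivative to zero → g'(t)(T+t) = g(t).
g'(t) = 385·24/(t + 24)². Setting 385·24/(t+24)² = 385t/[(t+24)(7.3+t)] gives 24(7.3+t) = t(t+24), so t² = 24×7.3 = 175.2.
t* = √175.2 = 13.24 min.

13.2 min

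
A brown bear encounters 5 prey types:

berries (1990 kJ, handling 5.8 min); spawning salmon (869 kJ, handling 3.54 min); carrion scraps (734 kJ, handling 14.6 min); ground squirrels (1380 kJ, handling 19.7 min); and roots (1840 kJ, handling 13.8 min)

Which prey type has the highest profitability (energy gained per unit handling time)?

berries

In descending order of E/h:
berries: 1990/5.8 = 343 kJ/min
spawning salmon: 869/3.54 = 245 kJ/min
roots: 1840/13.8 = 133 kJ/min
ground squirrels: 1380/19.7 = 70.1 kJ/min
carrion scraps: 734/14.6 = 50.3 kJ/min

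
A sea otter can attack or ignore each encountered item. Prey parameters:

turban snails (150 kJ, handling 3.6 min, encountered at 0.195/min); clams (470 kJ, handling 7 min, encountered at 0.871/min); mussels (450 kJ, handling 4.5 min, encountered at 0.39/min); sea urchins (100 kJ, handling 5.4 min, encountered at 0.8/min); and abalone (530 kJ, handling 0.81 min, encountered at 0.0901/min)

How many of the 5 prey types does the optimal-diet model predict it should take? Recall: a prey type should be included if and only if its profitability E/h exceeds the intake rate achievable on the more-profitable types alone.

Rank by E/h (kJ/min): abalone 654, mussels 100, clams 67.1, turban snails 41.7, sea urchins 18.5. Include each in turn until the next type's E/h falls below the running intake rate.
Rate on top 1: 44.5. mussels: 100 > 44.5 → include.
Rate on top 2: 78.94. clams: 67.1 < 78.94 → exclude; stop.
Optimal diet: abalone, mussels — 2 of 5 types.

2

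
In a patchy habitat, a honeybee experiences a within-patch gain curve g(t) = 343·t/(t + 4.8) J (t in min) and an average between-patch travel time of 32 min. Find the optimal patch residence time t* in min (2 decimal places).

12.39 min

Maximise g(t)/(T+t): set derivative to zero → g'(t)(T+t) = g(t).
g'(t) = 343·4.8/(t + 4.8)². Setting 343·4.8/(t+4.8)² = 343t/[(t+4.8)(32+t)] gives 4.8(32+t) = t(t+4.8), so t² = 4.8×32 = 153.6.
t* = √153.6 = 12.39 min.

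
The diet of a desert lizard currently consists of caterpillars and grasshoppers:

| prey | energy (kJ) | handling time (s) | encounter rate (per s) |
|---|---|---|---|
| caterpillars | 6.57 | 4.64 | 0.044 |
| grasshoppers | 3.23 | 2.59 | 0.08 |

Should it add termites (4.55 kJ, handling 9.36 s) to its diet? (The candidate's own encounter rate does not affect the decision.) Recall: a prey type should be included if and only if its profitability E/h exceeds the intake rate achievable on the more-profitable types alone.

Intake rate on the current diet: R = (0.044×6.57 + 0.08×3.23) / (1 + 0.044×4.64 + 0.08×2.59) = 0.5475/1.411 = 0.3879 kJ/s.
Profitability of termites: 4.55/9.36 = 0.4861 kJ/s.
Since 0.4861 > R, including termites increases the long-run rate.

Yes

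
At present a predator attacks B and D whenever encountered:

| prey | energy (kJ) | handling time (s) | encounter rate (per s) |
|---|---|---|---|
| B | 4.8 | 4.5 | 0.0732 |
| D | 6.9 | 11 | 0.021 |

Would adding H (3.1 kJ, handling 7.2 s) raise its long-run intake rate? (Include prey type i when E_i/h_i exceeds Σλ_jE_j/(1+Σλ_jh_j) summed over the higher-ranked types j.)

Yes

Current rate: (0.0732×4.8 + 0.021×6.9)/(1 + 0.0732×4.5 + 0.021×11) = 0.318 kJ/s.
Profitability of H: 3.1/7.2 = 0.4306 kJ/s.
Since 0.4306 > R, including H increases the long-run rate.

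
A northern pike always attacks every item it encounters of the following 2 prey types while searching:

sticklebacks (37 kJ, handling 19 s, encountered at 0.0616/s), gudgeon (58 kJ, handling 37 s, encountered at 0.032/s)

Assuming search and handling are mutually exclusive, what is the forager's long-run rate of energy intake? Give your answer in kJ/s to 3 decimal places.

1.233 kJ/s

Energy encountered per unit search time: 0.0616×37 + 0.032×58 = 4.135 kJ/s.
Handling time per unit search time: 0.0616×19 + 0.032×37 = 2.354.
Rate = 4.135/(1 + 2.354) = 1.233 kJ/s.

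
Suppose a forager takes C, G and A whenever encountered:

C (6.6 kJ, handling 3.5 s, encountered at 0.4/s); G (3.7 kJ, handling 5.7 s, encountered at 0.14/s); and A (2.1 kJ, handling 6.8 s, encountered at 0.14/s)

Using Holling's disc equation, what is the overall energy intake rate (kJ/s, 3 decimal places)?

Energy encountered per unit search time: 0.4×6.6 + 0.14×3.7 + 0.14×2.1 = 3.452 kJ/s.
Handling time per unit search time: 0.4×3.5 + 0.14×5.7 + 0.14×6.8 = 3.15.
Rate = 3.452/(1 + 3.15) = 0.8318 kJ/s.

0.832 kJ/s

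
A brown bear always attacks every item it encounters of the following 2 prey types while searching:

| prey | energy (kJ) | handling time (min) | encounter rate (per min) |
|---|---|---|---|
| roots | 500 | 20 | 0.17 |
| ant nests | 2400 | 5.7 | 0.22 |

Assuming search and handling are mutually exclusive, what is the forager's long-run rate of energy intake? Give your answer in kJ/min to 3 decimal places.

108.419 kJ/min

R = (0.17×500 + 0.22×2400) / (1 + 0.17×20 + 0.22×5.7) = 613/5.654 = 108.4 kJ/min.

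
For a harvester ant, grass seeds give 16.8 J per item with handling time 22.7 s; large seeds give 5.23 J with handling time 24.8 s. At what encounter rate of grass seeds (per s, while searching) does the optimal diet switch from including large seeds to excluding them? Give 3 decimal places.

0.018 per s

At the threshold, the rate on grass seeds alone equals the profitability of large seeds: λ·16.8/(1 + λ·22.7) = 5.23/24.8 = 0.2109.
Rearranging, λ(16.8 − 0.2109×22.7) = 0.2109, so λ = 0.2109/12.01 = 0.01756 per s.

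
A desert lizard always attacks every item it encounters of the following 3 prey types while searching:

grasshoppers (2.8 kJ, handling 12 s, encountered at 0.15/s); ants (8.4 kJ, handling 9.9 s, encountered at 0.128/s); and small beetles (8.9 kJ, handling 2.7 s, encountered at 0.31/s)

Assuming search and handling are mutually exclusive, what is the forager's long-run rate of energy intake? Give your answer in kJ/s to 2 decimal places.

0.87 kJ/s

R = Σλ_iE_i / (1 + Σλ_ih_i)
Numerator: 0.15×2.8 + 0.128×8.4 + 0.31×8.9 = 4.254
Denominator: 1 + 0.15×12 + 0.128×9.9 + 0.31×2.7 = 4.904
R = 4.254/4.904 = 0.8675 kJ/s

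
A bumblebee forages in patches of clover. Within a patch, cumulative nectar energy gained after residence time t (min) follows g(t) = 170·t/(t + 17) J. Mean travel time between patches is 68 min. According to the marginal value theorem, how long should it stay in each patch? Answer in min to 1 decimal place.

By the marginal value theorem, leave when the instantaneous gain rate g'(t) equals the habitat-wide average g(t)/(T + t).
g'(t) = 170·17/(t + 17)². Setting 170·17/(t+17)² = 170t/[(t+17)(68+t)] gives 17(68+t) = t(t+17), so t² = 17×68 = 1156.
t* = √1156 = 34 min.

34.0 min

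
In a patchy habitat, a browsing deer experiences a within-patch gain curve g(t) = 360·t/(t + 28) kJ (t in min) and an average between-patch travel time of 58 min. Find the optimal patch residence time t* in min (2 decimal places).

Optimal t* satisfies g'(t*) = g(t*)/(T + t*).
g'(t) = 360·28/(t + 28)². Setting 360·28/(t+28)² = 360t/[(t+28)(58+t)] gives 28(58+t) = t(t+28), so t² = 28×58 = 1624.
t* = √1624 = 40.3 min.

40.30 min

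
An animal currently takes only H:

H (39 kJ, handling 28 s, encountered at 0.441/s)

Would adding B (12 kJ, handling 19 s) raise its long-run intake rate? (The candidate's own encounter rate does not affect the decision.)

No

Intake rate on the current diet: R = (0.441×39) / (1 + 0.441×28) = 17.2/13.35 = 1.289 kJ/s.
Profitability of B: 12/19 = 0.6316 kJ/s.
0.6316 < 1.289, so adding B would lower the average — exclude it.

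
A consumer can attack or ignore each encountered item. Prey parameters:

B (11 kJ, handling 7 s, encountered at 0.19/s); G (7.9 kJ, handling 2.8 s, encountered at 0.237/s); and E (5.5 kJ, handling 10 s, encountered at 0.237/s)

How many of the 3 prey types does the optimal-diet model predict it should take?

Rank by E/h (kJ/s): G 2.82, B 1.57, E 0.55. Include each in turn until the next type's E/h falls below the running intake rate.
Rate on top 1: 1.125. B: 1.57 > 1.125 → include.
Rate on top 2: 1.324. E: 0.55 < 1.324 → exclude; stop.
Optimal diet: G, B — 2 of 3 types.

2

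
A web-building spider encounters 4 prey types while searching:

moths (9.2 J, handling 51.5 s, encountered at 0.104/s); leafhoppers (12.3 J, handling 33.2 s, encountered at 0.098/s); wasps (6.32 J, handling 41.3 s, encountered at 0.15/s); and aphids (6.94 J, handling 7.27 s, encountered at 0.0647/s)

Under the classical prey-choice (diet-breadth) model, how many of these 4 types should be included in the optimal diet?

Profitabilities (E/h, J/s): aphids 0.955, leafhoppers 0.37, moths 0.179, wasps 0.153. Add prey in this order while the next type's profitability exceeds the intake rate on those already taken.
Rate on top 1: 0.3054. leafhoppers: 0.37 > 0.3054 → include.
Rate on top 2: 0.3502. moths: 0.179 < 0.3502 → exclude; stop.
Optimal diet: aphids, leafhoppers — 2 of 4 types.

2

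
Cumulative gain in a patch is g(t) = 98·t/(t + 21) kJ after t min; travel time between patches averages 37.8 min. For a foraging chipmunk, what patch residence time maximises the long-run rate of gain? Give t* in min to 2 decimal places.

Optimal t* satisfies g'(t*) = g(t*)/(T + t*).
g'(t) = 98·21/(t + 21)². Setting 98·21/(t+21)² = 98t/[(t+21)(37.8+t)] gives 21(37.8+t) = t(t+21), so t² = 21×37.8 = 793.8.
t* = √793.8 = 28.17 min.

28.17 min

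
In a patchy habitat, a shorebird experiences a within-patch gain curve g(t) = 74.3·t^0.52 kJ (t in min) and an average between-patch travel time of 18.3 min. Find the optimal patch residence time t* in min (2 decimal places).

19.82 min

Maximise g(t)/(T+t): set derivative to zero → g'(t)(T+t) = g(t).
g'(t) = 0.52·74.3·t^-0.48. Setting 0.52·74.3·t^-0.48 = 74.3·t^0.52/(18.3+t) gives 0.52(18.3+t) = t, so 0.48·t = 0.52×18.3.
t* = 0.52×18.3/0.48 = 19.82 min.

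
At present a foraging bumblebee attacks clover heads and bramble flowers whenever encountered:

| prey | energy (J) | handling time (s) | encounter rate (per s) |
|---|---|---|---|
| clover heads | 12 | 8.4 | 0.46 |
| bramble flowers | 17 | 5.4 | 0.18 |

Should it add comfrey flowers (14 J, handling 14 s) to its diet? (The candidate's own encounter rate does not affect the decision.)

No

On clover heads and bramble flowers alone, R = ΣλE/(1+Σλh) = 8.58/5.836 = 1.47 J/s.
comfrey flowers: E/h = 14/14 = 1 J/s.
Since 1 < R, time spent handling comfrey flowers is better spent searching.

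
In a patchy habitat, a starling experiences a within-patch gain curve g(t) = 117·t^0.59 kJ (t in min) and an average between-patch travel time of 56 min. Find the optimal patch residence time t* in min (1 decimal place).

80.6 min

By the marginal value theorem, leave when the instantaneous gain rate g'(t) equals the habitat-wide average g(t)/(T + t).
g'(t) = 0.59·117·t^-0.41. Setting 0.59·117·t^-0.41 = 117·t^0.59/(56+t) gives 0.59(56+t) = t, so 0.41·t = 0.59×56.
t* = 0.59×56/0.41 = 80.59 min.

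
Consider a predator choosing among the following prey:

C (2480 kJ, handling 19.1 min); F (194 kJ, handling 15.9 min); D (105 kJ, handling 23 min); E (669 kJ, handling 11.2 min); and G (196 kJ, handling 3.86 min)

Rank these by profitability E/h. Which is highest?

In descending order of E/h:
C: 2480/19.1 = 130 kJ/min
E: 669/11.2 = 59.7 kJ/min
G: 196/3.86 = 50.8 kJ/min
F: 194/15.9 = 12.2 kJ/min
D: 105/23 = 4.57 kJ/min

C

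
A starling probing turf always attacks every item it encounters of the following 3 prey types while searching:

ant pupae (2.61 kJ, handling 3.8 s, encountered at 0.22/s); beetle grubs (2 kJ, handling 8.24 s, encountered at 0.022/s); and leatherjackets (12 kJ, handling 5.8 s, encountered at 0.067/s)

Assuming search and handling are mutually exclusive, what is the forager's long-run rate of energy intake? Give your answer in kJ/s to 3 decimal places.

0.591 kJ/s

R = Σλ_iE_i / (1 + Σλ_ih_i)
Numerator: 0.22×2.61 + 0.022×2 + 0.067×12 = 1.422
Denominator: 1 + 0.22×3.8 + 0.022×8.24 + 0.067×5.8 = 2.406
R = 1.422/2.406 = 0.5911 kJ/s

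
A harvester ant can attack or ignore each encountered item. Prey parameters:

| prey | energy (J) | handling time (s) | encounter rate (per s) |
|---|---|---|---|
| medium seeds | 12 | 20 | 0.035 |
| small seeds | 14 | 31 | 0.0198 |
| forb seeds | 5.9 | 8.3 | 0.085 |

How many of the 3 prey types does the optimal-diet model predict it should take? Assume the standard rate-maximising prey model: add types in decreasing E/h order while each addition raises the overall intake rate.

E/h in descending order: forb seeds 0.711, medium seeds 0.6, small seeds 0.452 J/s. The optimal diet is the largest prefix of this list for which every included type satisfies E_i/h_i > R on the types above it.
Rate on top 1: 0.294. medium seeds: 0.6 > 0.294 → include.
Rate on top 2: 0.3831. small seeds: 0.452 > 0.3831 → include.
Optimal diet: forb seeds, medium seeds, small seeds — 3 of 3 types.

3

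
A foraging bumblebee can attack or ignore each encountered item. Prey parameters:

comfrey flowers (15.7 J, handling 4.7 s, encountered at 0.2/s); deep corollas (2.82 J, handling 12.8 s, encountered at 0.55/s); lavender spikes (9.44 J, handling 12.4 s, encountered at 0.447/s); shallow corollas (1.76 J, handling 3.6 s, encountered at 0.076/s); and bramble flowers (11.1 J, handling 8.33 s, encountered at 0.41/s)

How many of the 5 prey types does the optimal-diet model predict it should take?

1

Rank by E/h (J/s): comfrey flowers 3.34, bramble flowers 1.33, lavender spikes 0.761, shallow corollas 0.489, deep corollas 0.22. Include each in turn until the next type's E/h falls below the running intake rate.
Rate on top 1: 1.619. bramble flowers: 1.33 < 1.619 → exclude; stop.
Optimal diet: comfrey flowers — 1 of 5 types.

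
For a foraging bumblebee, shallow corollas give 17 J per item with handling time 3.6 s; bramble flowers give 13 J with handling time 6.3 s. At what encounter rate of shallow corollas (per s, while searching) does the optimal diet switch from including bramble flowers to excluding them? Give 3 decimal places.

At the threshold, the rate on shallow corollas alone equals the profitability of bramble flowers: λ·17/(1 + λ·3.6) = 13/6.3 = 2.063.
Rearranging, λ(17 − 2.063×3.6) = 2.063, so λ = 2.063/9.571 = 0.2156 per s.

0.216 per s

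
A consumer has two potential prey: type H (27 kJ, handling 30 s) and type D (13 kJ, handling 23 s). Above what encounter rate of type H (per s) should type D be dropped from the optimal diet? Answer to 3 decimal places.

0.056 per s

The zero-one rule: include type D iff E₂/h₂ > λE₁/(1+λh₁). Equality gives the switch point.
λE₁h₂ = E₂ + λE₂h₁ ⇒ λ = E₂/(E₁h₂ − E₂h₁) = 13/(621 − 390) = 0.05628 per s.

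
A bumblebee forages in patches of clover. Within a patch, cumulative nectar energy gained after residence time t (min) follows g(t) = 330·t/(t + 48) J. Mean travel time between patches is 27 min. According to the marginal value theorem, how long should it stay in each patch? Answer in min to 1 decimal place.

Maximise g(t)/(T+t): set derivative to zero → g'(t)(T+t) = g(t).
g'(t) = 330·48/(t + 48)². Setting 330·48/(t+48)² = 330t/[(t+48)(27+t)] gives 48(27+t) = t(t+48), so t² = 48×27 = 1296.
t* = √1296 = 36 min.

36.0 min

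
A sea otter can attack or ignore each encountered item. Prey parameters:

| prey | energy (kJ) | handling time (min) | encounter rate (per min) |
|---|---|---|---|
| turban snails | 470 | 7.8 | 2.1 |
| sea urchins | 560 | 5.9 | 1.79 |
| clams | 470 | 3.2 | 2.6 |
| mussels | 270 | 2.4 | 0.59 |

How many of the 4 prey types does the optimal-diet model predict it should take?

1

Profitabilities (E/h, kJ/min): clams 147, mussels 112, sea urchins 94.9, turban snails 60.3. Add prey in this order while the next type's profitability exceeds the intake rate on those already taken.
Rate on top 1: 131.1. mussels: 112 < 131.1 → exclude; stop.
Optimal diet: clams — 1 of 4 types.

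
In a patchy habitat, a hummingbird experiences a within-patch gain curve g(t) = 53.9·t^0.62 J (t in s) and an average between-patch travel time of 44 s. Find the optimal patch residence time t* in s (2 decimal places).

Optimal t* satisfies g'(t*) = g(t*)/(T + t*).
g'(t) = 0.62·53.9·t^-0.38. Setting 0.62·53.9·t^-0.38 = 53.9·t^0.62/(44+t) gives 0.62(44+t) = t, so 0.38·t = 0.62×44.
t* = 0.62×44/0.38 = 71.79 s.

71.79 s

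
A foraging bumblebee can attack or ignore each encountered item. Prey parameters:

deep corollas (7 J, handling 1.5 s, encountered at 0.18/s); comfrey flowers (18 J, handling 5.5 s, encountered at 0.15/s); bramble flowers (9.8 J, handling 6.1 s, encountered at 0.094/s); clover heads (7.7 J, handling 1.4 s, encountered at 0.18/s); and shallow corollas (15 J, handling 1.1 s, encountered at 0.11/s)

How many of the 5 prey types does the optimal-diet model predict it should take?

E/h in descending order: shallow corollas 13.6, clover heads 5.5, deep corollas 4.67, comfrey flowers 3.27, bramble flowers 1.61 J/s. The optimal diet is the largest prefix of this list for which every included type satisfies E_i/h_i > R on the types above it.
Rate on top 1: 1.472. clover heads: 5.5 > 1.472 → include.
Rate on top 2: 2.211. deep corollas: 4.67 > 2.211 → include.
Rate on top 3: 2.615. comfrey flowers: 3.27 > 2.615 → include.
Rate on top 4: 2.835. bramble flowers: 1.61 < 2.835 → exclude; stop.
Optimal diet: shallow corollas, clover heads, deep corollas, comfrey flowers — 4 of 5 types.

4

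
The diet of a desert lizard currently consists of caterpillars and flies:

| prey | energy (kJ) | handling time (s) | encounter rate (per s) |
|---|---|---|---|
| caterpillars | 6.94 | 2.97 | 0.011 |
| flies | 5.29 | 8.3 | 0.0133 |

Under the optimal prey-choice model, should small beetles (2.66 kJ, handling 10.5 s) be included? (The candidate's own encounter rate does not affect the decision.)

Yes

On caterpillars and flies alone, R = ΣλE/(1+Σλh) = 0.1467/1.143 = 0.1283 kJ/s.
small beetles: E/h = 2.66/10.5 = 0.2533 kJ/s.
Since 0.2533 > R, including small beetles increases the long-run rate.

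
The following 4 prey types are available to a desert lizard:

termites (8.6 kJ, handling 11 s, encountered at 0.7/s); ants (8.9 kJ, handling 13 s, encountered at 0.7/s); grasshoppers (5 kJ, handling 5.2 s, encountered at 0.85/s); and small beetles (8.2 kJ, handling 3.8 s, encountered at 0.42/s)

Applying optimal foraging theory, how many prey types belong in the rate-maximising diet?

Profitabilities (E/h, kJ/s): small beetles 2.16, grasshoppers 0.962, termites 0.782, ants 0.685. Add prey in this order while the next type's profitability exceeds the intake rate on those already taken.
Rate on top 1: 1.327. grasshoppers: 0.962 < 1.327 → exclude; stop.
Optimal diet: small beetles — 1 of 4 types.

1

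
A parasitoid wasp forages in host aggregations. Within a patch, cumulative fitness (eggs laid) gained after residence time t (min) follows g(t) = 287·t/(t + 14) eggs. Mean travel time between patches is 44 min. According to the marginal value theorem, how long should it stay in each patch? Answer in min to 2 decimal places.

24.82 min

Maximise g(t)/(T+t): set derivative to zero → g'(t)(T+t) = g(t).
g'(t) = 287·14/(t + 14)². Setting 287·14/(t+14)² = 287t/[(t+14)(44+t)] gives 14(44+t) = t(t+14), so t² = 14×44 = 616.
t* = √616 = 24.82 min.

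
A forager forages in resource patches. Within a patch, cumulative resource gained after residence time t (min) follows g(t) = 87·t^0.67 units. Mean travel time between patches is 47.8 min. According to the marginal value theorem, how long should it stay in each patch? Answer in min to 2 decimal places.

Maximise g(t)/(T+t): set derivative to zero → g'(t)(T+t) = g(t).
g'(t) = 0.67·87·t^-0.33. Setting 0.67·87·t^-0.33 = 87·t^0.67/(47.8+t) gives 0.67(47.8+t) = t, so 0.33·t = 0.67×47.8.
t* = 0.67×47.8/0.33 = 97.05 min.

97.05 min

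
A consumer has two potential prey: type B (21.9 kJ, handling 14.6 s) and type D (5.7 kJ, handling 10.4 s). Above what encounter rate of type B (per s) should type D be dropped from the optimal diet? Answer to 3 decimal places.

At the threshold, the rate on type B alone equals the profitability of type D: λ·21.9/(1 + λ·14.6) = 5.7/10.4 = 0.5481.
Rearranging, λ(21.9 − 0.5481×14.6) = 0.5481, so λ = 0.5481/13.9 = 0.03944 per s.

0.039 per s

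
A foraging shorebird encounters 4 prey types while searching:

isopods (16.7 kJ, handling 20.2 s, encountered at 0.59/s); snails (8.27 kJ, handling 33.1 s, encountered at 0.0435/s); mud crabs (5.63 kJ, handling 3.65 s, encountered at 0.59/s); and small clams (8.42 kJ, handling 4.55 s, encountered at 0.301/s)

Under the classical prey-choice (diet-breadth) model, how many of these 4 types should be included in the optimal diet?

Profitabilities (E/h, kJ/s): small clams 1.85, mud crabs 1.54, isopods 0.827, snails 0.25. Add prey in this order while the next type's profitability exceeds the intake rate on those already taken.
Rate on top 1: 1.07. mud crabs: 1.54 > 1.07 → include.
Rate on top 2: 1.295. isopods: 0.827 < 1.295 → exclude; stop.
Optimal diet: small clams, mud crabs — 2 of 4 types.

2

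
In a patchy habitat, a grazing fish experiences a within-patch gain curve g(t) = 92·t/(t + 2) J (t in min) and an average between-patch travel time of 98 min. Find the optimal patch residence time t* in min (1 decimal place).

By the marginal value theorem, leave when the instantaneous gain rate g'(t) equals the habitat-wide average g(t)/(T + t).
g'(t) = 92·2/(t + 2)². Setting 92·2/(t+2)² = 92t/[(t+2)(98+t)] gives 2(98+t) = t(t+2), so t² = 2×98 = 196.
t* = √196 = 14 min.

14.0 min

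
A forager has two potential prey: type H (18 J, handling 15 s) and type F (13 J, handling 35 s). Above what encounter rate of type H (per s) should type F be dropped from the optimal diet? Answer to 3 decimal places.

The zero-one rule: include type F iff E₂/h₂ > λE₁/(1+λh₁). Equality gives the switch point.
λE₁h₂ = E₂ + λE₂h₁ ⇒ λ = E₂/(E₁h₂ − E₂h₁) = 13/(630 − 195) = 0.02989 per s.

0.030 per s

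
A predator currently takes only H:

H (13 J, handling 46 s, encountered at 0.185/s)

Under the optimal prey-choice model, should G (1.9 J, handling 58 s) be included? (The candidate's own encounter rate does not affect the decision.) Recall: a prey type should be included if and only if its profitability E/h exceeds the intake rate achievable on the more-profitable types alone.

Intake rate on the current diet: R = (0.185×13) / (1 + 0.185×46) = 2.405/9.51 = 0.2529 J/s.
Profitability of G: 1.9/58 = 0.03276 J/s.
0.03276 < 0.2529, so adding G would lower the average — exclude it.

No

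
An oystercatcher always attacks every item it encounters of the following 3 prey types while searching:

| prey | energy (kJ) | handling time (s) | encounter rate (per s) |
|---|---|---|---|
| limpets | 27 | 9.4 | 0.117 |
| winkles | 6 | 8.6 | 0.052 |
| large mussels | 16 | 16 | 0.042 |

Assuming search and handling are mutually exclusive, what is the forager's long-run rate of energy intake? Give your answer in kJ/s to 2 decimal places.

R = (0.117×27 + 0.052×6 + 0.042×16) / (1 + 0.117×9.4 + 0.052×8.6 + 0.042×16) = 4.143/3.219 = 1.287 kJ/s.

1.29 kJ/s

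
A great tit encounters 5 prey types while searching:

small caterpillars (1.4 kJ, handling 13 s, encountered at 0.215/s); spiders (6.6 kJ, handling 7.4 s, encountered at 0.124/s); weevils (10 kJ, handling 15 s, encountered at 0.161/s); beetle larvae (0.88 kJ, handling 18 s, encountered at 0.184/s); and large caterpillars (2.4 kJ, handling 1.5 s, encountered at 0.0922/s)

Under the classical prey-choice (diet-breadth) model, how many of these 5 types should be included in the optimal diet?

3

Profitabilities (E/h, kJ/s): large caterpillars 1.6, spiders 0.892, weevils 0.667, small caterpillars 0.108, beetle larvae 0.0489. Add prey in this order while the next type's profitability exceeds the intake rate on those already taken.
Rate on top 1: 0.1944. spiders: 0.892 > 0.1944 → include.
Rate on top 2: 0.5057. weevils: 0.667 > 0.5057 → include.
Rate on top 3: 0.5927. small caterpillars: 0.108 < 0.5927 → exclude; stop.
Optimal diet: large caterpillars, spiders, weevils — 3 of 5 types.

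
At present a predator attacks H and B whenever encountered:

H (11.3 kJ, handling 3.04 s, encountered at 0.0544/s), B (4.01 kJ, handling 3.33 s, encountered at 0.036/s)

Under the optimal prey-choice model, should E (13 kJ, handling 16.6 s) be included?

Intake rate on the current diet: R = (0.0544×11.3 + 0.036×4.01) / (1 + 0.0544×3.04 + 0.036×3.33) = 0.7591/1.285 = 0.5906 kJ/s.
Profitability of E: 13/16.6 = 0.7831 kJ/s.
Since 0.7831 > R, including E increases the long-run rate.

Yes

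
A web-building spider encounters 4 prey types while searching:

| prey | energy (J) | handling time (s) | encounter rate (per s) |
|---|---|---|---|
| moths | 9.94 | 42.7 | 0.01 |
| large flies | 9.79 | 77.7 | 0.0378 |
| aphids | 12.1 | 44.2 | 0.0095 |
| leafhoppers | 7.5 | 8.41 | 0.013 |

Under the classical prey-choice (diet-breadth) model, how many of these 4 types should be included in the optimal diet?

3

Rank by E/h (J/s): leafhoppers 0.892, aphids 0.274, moths 0.233, large flies 0.126. Include each in turn until the next type's E/h falls below the running intake rate.
Rate on top 1: 0.08789. aphids: 0.274 > 0.08789 → include.
Rate on top 2: 0.1389. moths: 0.233 > 0.1389 → include.
Rate on top 3: 0.1594. large flies: 0.126 < 0.1594 → exclude; stop.
Optimal diet: leafhoppers, aphids, moths — 3 of 4 types.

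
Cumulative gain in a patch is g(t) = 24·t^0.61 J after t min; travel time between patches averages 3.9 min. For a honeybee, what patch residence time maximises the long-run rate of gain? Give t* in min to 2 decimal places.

6.10 min

By the marginal value theorem, leave when the instantaneous gain rate g'(t) equals the habitat-wide average g(t)/(T + t).
g'(t) = 0.61·24·t^-0.39. Setting 0.61·24·t^-0.39 = 24·t^0.61/(3.9+t) gives 0.61(3.9+t) = t, so 0.39·t = 0.61×3.9.
t* = 0.61×3.9/0.39 = 6.1 min.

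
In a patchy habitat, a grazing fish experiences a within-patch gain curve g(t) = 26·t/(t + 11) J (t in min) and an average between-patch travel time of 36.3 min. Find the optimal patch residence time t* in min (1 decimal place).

20.0 min

By the marginal value theorem, leave when the instantaneous gain rate g'(t) equals the habitat-wide average g(t)/(T + t).
g'(t) = 26·11/(t + 11)². Setting 26·11/(t+11)² = 26t/[(t+11)(36.3+t)] gives 11(36.3+t) = t(t+11), so t² = 11×36.3 = 399.3.
t* = √399.3 = 19.98 min.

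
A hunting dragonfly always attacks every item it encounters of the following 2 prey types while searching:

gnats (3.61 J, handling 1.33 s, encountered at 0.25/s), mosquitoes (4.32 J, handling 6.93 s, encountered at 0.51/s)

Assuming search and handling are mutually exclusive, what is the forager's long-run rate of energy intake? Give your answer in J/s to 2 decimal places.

0.64 J/s

Energy encountered per unit search time: 0.25×3.61 + 0.51×4.32 = 3.106 J/s.
Handling time per unit search time: 0.25×1.33 + 0.51×6.93 = 3.867.
Rate = 3.106/(1 + 3.867) = 0.6381 J/s.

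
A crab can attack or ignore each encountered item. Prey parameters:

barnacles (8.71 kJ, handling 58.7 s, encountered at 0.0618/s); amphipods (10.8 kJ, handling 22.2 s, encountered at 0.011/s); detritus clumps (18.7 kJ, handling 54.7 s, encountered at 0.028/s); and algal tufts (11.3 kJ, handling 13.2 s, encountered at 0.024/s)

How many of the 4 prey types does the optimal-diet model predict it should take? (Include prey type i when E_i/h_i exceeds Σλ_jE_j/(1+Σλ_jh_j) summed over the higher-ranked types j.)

3

E/h in descending order: algal tufts 0.856, amphipods 0.486, detritus clumps 0.342, barnacles 0.148 kJ/s. The optimal diet is the largest prefix of this list for which every included type satisfies E_i/h_i > R on the types above it.
Rate on top 1: 0.206. amphipods: 0.486 > 0.206 → include.
Rate on top 2: 0.2498. detritus clumps: 0.342 > 0.2498 → include.
Rate on top 3: 0.2954. barnacles: 0.148 < 0.2954 → exclude; stop.
Optimal diet: algal tufts, amphipods, detritus clumps — 3 of 4 types.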